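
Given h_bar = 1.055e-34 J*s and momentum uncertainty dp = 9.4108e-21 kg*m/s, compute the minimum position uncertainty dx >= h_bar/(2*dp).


dx = h_bar / (2 * dp)
= 1.055e-34 / (2 * 9.4108e-21)
= 1.055e-34 / 1.8822e-20
= 5.6053e-15 m

5.6053e-15


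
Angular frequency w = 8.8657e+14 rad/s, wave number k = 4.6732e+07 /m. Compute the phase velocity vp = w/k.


vp = w / k
= 8.8657e+14 / 4.6732e+07
= 1.8971e+07 m/s

1.8971e+07


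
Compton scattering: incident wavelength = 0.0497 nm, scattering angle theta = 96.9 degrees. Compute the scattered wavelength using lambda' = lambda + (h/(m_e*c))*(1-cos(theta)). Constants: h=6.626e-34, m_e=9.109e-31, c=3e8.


Compton wavelength: h/(m_e*c) = 2.4247e-12 m
d_lambda = 2.4247e-12 * (1 - cos(96.9 deg))
= 2.4247e-12 * 1.120137
= 2.7160e-12 m = 0.002716 nm
lambda' = 0.0497 + 0.002716
= 0.052416 nm

0.052416


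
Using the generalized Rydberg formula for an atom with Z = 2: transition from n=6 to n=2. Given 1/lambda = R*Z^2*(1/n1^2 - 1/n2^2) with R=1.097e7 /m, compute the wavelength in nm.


1/lambda = R * Z^2 * (1/n1^2 - 1/n2^2)
= 1.097e7 * 2^2 * (1/2^2 - 1/6^2)
= 1.097e7 * 4 * (0.25 - 0.027778)
= 9.7511e+06 /m
lambda = 1 / 9.7511e+06
= 102.5524 nm

102.5524


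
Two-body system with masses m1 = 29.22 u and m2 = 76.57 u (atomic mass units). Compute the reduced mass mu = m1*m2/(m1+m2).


mu = m1 * m2 / (m1 + m2)
= 29.22 * 76.57 / (29.22 + 76.57)
= 2237.3754 / 105.79
= 21.1492 u

21.1492


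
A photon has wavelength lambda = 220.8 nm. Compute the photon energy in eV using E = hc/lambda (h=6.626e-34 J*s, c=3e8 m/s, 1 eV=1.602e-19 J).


E = hc / lambda
= (6.626e-34)(3e8) / (220.8e-9)
= 1.9878e-25 / 2.2080e-07
= 9.0027e-19 J
Converting to eV: 9.0027e-19 / 1.602e-19
= 5.6197 eV

5.6197


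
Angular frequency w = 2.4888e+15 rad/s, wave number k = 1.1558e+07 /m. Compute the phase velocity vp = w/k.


vp = w / k
= 2.4888e+15 / 1.1558e+07
= 2.1533e+08 m/s

2.1533e+08


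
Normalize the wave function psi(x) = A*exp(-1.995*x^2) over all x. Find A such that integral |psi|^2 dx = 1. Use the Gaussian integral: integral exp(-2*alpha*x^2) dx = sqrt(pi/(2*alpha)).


integral |psi|^2 dx = A^2 * sqrt(pi/(2*alpha)) = 1
A^2 = sqrt(2*alpha/pi)
= sqrt(2 * 1.995 / pi)
= 1.126968
A = sqrt(1.126968)
= 1.0616

1.0616


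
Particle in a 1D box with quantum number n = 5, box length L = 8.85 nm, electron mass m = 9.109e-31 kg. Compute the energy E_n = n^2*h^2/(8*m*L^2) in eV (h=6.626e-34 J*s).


E = n^2 * h^2 / (8 * m * L^2)
= 5^2 * (6.626e-34)^2 / (8 * 9.109e-31 * (8.85e-9)^2)
= 25 * 4.3904e-67 / (8 * 9.109e-31 * 7.8323e-17)
= 1.9231e-20 J
= 0.12 eV

0.12


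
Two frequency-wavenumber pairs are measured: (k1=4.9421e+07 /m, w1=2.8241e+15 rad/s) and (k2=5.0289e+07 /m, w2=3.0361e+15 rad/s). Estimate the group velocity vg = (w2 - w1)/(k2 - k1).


vg = (w2 - w1) / (k2 - k1)
= (3.0361e+15 - 2.8241e+15) / (5.0289e+07 - 4.9421e+07)
= 2.1200e+14 / 8.6800e+05
= 2.4424e+08 m/s

2.4424e+08


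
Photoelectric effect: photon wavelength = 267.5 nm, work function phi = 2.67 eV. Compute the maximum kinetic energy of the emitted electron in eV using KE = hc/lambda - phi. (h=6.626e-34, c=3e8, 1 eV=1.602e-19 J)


E_photon = hc / lambda
= (6.626e-34)(3e8) / (267.5e-9)
= 7.4310e-19 J
= 4.6386 eV
KE = E_photon - phi
= 4.6386 - 2.67
= 1.9686 eV

1.9686


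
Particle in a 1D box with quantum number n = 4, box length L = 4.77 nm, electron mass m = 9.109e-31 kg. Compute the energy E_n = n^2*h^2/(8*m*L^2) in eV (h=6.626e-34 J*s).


E = n^2 * h^2 / (8 * m * L^2)
= 4^2 * (6.626e-34)^2 / (8 * 9.109e-31 * (4.77e-9)^2)
= 16 * 4.3904e-67 / (8 * 9.109e-31 * 2.2753e-17)
= 4.2367e-20 J
= 0.2645 eV

0.2645


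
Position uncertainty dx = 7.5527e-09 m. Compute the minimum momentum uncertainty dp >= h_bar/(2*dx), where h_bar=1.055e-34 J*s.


dp = h_bar / (2 * dx)
= 1.055e-34 / (2 * 7.5527e-09)
= 1.055e-34 / 1.5105e-08
= 6.9843e-27 kg*m/s

6.9843e-27


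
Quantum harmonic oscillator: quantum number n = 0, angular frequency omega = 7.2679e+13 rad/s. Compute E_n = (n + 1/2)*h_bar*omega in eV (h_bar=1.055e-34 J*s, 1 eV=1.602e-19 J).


E = (n + 1/2) * h_bar * omega
= (0 + 0.5) * 1.055e-34 * 7.2679e+13
= 0.5 * 7.6676e-21
= 3.8338e-21 J
= 0.0239 eV

0.0239


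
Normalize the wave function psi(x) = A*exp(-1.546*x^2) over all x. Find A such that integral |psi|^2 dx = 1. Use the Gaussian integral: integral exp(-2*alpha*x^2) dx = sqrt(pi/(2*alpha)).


integral |psi|^2 dx = A^2 * sqrt(pi/(2*alpha)) = 1
A^2 = sqrt(2*alpha/pi)
= sqrt(2 * 1.546 / pi)
= 0.992076
A = sqrt(0.992076)
= 0.996

0.996


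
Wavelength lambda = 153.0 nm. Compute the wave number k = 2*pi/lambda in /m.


k = 2 * pi / lambda
= 6.2832 / (153.0e-9)
= 6.2832 / 1.5300e-07
= 4.1067e+07 /m

4.1067e+07


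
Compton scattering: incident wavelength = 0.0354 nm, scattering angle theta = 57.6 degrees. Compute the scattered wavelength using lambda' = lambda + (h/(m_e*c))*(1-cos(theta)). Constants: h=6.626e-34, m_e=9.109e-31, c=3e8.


Compton wavelength: h/(m_e*c) = 2.4247e-12 m
d_lambda = 2.4247e-12 * (1 - cos(57.6 deg))
= 2.4247e-12 * 0.464173
= 1.1255e-12 m = 0.001125 nm
lambda' = 0.0354 + 0.001125
= 0.036525 nm

0.036525


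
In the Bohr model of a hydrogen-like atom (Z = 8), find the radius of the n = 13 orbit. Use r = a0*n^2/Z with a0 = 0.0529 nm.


r = a0 * n^2 / Z
= 0.0529 * 13^2 / 8
= 0.0529 * 169 / 8
= 1.1175 nm

1.1175


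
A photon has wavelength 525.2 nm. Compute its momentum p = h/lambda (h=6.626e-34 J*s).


p = h / lambda
= 6.626e-34 / (525.2e-9)
= 6.626e-34 / 5.2520e-07
= 1.2616e-27 kg*m/s

1.2616e-27


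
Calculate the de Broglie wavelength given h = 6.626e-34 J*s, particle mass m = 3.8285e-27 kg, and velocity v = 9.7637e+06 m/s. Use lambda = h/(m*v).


lambda = h / (m * v)
= 6.626e-34 / (3.8285e-27 * 9.7637e+06)
= 6.626e-34 / 3.7380e-20
= 1.7726e-14 m

1.7726e-14


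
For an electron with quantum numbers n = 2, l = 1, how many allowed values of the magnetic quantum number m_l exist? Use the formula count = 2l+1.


m_l ranges from -l to +l in integer steps
So m_l goes from -1 to +1
Count = 2l + 1 = 2*1 + 1
= 3

3


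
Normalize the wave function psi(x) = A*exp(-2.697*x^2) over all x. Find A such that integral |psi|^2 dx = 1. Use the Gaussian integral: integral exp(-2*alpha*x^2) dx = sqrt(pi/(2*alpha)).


integral |psi|^2 dx = A^2 * sqrt(pi/(2*alpha)) = 1
A^2 = sqrt(2*alpha/pi)
= sqrt(2 * 2.697 / pi)
= 1.31033
A = sqrt(1.31033)
= 1.1447

1.1447


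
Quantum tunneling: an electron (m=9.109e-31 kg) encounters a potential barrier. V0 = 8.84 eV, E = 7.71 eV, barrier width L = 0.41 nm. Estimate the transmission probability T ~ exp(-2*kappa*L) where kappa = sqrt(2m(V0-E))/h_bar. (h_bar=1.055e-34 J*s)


V0 - E = 1.13 eV = 1.8103e-19 J
kappa = sqrt(2 * m * (V0-E)) / h_bar
= sqrt(2 * 9.109e-31 * 1.8103e-19) / 1.055e-34
= 5.4434e+09 /m
2*kappa*L = 2 * 5.4434e+09 * 0.41e-9
= 4.4636
T = exp(-4.4636) = 1.152117e-02

1.152117e-02


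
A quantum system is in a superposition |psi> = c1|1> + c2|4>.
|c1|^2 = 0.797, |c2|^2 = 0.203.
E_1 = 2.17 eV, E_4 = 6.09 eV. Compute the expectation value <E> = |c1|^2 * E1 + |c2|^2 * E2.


<E> = |c1|^2 * E1 + |c2|^2 * E2
= 0.797 * 2.17 + 0.203 * 6.09
= 1.7295 + 1.2363
= 2.9658 eV

2.9658


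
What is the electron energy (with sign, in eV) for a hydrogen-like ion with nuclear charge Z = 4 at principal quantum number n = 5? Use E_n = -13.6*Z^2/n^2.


E_n = -13.6 * Z^2 / n^2
= -13.6 * 4^2 / 5^2
= -13.6 * 16 / 25
= -8.704 eV

-8.704


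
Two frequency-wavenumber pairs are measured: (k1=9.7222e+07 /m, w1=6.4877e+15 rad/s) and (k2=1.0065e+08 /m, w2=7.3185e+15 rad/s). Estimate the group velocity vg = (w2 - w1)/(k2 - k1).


vg = (w2 - w1) / (k2 - k1)
= (7.3185e+15 - 6.4877e+15) / (1.0065e+08 - 9.7222e+07)
= 8.3080e+14 / 3.4280e+06
= 2.4236e+08 m/s

2.4236e+08


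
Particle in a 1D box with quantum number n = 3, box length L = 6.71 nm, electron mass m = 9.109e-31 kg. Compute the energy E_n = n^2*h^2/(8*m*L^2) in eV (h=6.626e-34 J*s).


E = n^2 * h^2 / (8 * m * L^2)
= 3^2 * (6.626e-34)^2 / (8 * 9.109e-31 * (6.71e-9)^2)
= 9 * 4.3904e-67 / (8 * 9.109e-31 * 4.5024e-17)
= 1.2043e-20 J
= 0.0752 eV

0.0752


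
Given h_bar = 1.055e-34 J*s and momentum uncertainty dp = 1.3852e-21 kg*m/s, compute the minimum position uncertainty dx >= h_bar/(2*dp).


dx = h_bar / (2 * dp)
= 1.055e-34 / (2 * 1.3852e-21)
= 1.055e-34 / 2.7704e-21
= 3.8081e-14 m

3.8081e-14


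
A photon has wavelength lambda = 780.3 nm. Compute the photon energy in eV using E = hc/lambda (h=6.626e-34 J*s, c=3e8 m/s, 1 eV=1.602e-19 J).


E = hc / lambda
= (6.626e-34)(3e8) / (780.3e-9)
= 1.9878e-25 / 7.8030e-07
= 2.5475e-19 J
Converting to eV: 2.5475e-19 / 1.602e-19
= 1.5902 eV

1.5902


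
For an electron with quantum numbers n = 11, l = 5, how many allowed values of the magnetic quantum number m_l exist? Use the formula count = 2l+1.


m_l ranges from -l to +l in integer steps
So m_l goes from -5 to +5
Count = 2l + 1 = 2*5 + 1
= 11

11


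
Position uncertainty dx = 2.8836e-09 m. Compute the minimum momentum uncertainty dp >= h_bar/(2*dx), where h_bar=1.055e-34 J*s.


dp = h_bar / (2 * dx)
= 1.055e-34 / (2 * 2.8836e-09)
= 1.055e-34 / 5.7672e-09
= 1.8293e-26 kg*m/s

1.8293e-26


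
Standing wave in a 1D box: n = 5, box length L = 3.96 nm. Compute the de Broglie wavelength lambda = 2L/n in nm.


lambda = 2L / n
= 2 * 3.96 / 5
= 7.92 / 5
= 1.584 nm

1.584


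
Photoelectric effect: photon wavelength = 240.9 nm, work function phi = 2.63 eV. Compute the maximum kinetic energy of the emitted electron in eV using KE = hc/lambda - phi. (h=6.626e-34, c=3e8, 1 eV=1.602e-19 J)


E_photon = hc / lambda
= (6.626e-34)(3e8) / (240.9e-9)
= 8.2516e-19 J
= 5.1508 eV
KE = E_photon - phi
= 5.1508 - 2.63
= 2.5208 eV

2.5208


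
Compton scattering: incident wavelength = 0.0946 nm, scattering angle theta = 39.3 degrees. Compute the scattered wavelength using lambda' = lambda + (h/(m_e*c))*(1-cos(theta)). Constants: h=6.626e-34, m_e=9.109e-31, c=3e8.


Compton wavelength: h/(m_e*c) = 2.4247e-12 m
d_lambda = 2.4247e-12 * (1 - cos(39.3 deg))
= 2.4247e-12 * 0.22616
= 5.4837e-13 m = 0.000548 nm
lambda' = 0.0946 + 0.000548
= 0.095148 nm

0.095148


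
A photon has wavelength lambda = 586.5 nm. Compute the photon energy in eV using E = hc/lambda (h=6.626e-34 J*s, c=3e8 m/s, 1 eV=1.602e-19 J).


E = hc / lambda
= (6.626e-34)(3e8) / (586.5e-9)
= 1.9878e-25 / 5.8650e-07
= 3.3893e-19 J
Converting to eV: 3.3893e-19 / 1.602e-19
= 2.1156 eV

2.1156


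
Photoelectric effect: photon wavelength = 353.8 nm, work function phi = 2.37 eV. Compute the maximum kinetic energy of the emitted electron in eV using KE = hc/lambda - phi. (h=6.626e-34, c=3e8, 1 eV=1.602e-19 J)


E_photon = hc / lambda
= (6.626e-34)(3e8) / (353.8e-9)
= 5.6184e-19 J
= 3.5071 eV
KE = E_photon - phi
= 3.5071 - 2.37
= 1.1371 eV

1.1371


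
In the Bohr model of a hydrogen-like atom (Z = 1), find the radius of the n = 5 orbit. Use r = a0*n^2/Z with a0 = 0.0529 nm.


r = a0 * n^2 / Z
= 0.0529 * 5^2 / 1
= 0.0529 * 25 / 1
= 1.3225 nm

1.3225


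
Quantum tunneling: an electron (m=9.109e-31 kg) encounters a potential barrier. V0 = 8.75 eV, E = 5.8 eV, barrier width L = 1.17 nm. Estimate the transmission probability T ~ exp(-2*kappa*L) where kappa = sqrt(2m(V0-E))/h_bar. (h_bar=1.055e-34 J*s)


V0 - E = 2.95 eV = 4.7259e-19 J
kappa = sqrt(2 * m * (V0-E)) / h_bar
= sqrt(2 * 9.109e-31 * 4.7259e-19) / 1.055e-34
= 8.7951e+09 /m
2*kappa*L = 2 * 8.7951e+09 * 1.17e-9
= 20.5805
T = exp(-20.5805) = 1.153455e-09

1.153455e-09


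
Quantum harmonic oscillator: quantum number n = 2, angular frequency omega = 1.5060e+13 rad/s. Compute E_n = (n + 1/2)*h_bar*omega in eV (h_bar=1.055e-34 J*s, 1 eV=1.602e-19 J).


E = (n + 1/2) * h_bar * omega
= (2 + 0.5) * 1.055e-34 * 1.5060e+13
= 2.5 * 1.5888e-21
= 3.9721e-21 J
= 0.0248 eV

0.0248


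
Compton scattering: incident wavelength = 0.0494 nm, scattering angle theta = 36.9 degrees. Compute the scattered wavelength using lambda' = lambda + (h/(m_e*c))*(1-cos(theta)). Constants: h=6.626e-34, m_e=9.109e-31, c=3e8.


Compton wavelength: h/(m_e*c) = 2.4247e-12 m
d_lambda = 2.4247e-12 * (1 - cos(36.9 deg))
= 2.4247e-12 * 0.200315
= 4.8571e-13 m = 0.000486 nm
lambda' = 0.0494 + 0.000486
= 0.049886 nm

0.049886


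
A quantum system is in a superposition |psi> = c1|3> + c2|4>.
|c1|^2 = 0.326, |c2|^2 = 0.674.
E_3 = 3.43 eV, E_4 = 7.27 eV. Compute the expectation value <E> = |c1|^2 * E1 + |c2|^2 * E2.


<E> = |c1|^2 * E1 + |c2|^2 * E2
= 0.326 * 3.43 + 0.674 * 7.27
= 1.1182 + 4.9
= 6.0182 eV

6.0182


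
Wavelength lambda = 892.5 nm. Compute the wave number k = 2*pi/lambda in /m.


k = 2 * pi / lambda
= 6.2832 / (892.5e-9)
= 6.2832 / 8.9250e-07
= 7.0400e+06 /m

7.0400e+06


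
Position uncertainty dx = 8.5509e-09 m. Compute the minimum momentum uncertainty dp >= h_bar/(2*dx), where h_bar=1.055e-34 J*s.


dp = h_bar / (2 * dx)
= 1.055e-34 / (2 * 8.5509e-09)
= 1.055e-34 / 1.7102e-08
= 6.1689e-27 kg*m/s

6.1689e-27


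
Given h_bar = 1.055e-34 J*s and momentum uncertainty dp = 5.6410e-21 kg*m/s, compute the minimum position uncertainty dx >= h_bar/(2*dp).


dx = h_bar / (2 * dp)
= 1.055e-34 / (2 * 5.6410e-21)
= 1.055e-34 / 1.1282e-20
= 9.3512e-15 m

9.3512e-15


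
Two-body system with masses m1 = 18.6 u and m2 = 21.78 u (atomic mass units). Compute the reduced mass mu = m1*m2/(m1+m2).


mu = m1 * m2 / (m1 + m2)
= 18.6 * 21.78 / (18.6 + 21.78)
= 405.108 / 40.38
= 10.0324 u

10.0324


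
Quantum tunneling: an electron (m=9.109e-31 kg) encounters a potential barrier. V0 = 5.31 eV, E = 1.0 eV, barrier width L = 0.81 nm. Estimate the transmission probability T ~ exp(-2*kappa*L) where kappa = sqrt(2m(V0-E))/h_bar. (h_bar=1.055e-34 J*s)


V0 - E = 4.31 eV = 6.9046e-19 J
kappa = sqrt(2 * m * (V0-E)) / h_bar
= sqrt(2 * 9.109e-31 * 6.9046e-19) / 1.055e-34
= 1.0631e+10 /m
2*kappa*L = 2 * 1.0631e+10 * 0.81e-9
= 17.222
T = exp(-17.222) = 3.315844e-08

3.315844e-08


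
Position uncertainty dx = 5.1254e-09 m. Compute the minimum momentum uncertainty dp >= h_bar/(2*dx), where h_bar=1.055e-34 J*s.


dp = h_bar / (2 * dx)
= 1.055e-34 / (2 * 5.1254e-09)
= 1.055e-34 / 1.0251e-08
= 1.0292e-26 kg*m/s

1.0292e-26


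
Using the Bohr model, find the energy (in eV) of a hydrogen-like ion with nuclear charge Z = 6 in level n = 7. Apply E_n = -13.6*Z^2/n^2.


E_n = -13.6 * Z^2 / n^2
= -13.6 * 6^2 / 7^2
= -13.6 * 36 / 49
= -9.9918 eV

-9.9918


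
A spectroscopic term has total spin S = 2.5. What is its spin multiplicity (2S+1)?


Spin multiplicity = 2S + 1
= 2 * 2.5 + 1
= 5.0 + 1
= 6

6


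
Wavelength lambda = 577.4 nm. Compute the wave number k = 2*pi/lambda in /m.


k = 2 * pi / lambda
= 6.2832 / (577.4e-9)
= 6.2832 / 5.7740e-07
= 1.0882e+07 /m

1.0882e+07


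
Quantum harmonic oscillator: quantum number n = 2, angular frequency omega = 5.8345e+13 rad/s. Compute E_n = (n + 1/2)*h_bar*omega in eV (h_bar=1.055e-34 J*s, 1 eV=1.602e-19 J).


E = (n + 1/2) * h_bar * omega
= (2 + 0.5) * 1.055e-34 * 5.8345e+13
= 2.5 * 6.1554e-21
= 1.5388e-20 J
= 0.0961 eV

0.0961


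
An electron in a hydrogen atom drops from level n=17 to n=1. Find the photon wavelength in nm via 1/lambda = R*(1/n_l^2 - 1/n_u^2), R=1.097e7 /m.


1/lambda = R * (1/n_l^2 - 1/n_u^2)
= 1.097e7 * (1/1^2 - 1/17^2)
= 1.097e7 * (1.0 - 0.00346)
= 1.097e7 * 0.99654
= 1.0932e+07 /m
lambda = 1 / 1.0932e+07 = 91.4742 nm

91.4742


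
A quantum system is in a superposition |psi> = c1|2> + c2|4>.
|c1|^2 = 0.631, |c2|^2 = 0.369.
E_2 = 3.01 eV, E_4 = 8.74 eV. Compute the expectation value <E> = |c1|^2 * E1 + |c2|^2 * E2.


<E> = |c1|^2 * E1 + |c2|^2 * E2
= 0.631 * 3.01 + 0.369 * 8.74
= 1.8993 + 3.2251
= 5.1244 eV

5.1244


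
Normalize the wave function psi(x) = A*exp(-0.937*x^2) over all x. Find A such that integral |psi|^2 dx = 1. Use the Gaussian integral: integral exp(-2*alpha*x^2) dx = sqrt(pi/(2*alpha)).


integral |psi|^2 dx = A^2 * sqrt(pi/(2*alpha)) = 1
A^2 = sqrt(2*alpha/pi)
= sqrt(2 * 0.937 / pi)
= 0.772342
A = sqrt(0.772342)
= 0.8788

0.8788


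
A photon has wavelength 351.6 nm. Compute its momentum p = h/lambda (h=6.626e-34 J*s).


p = h / lambda
= 6.626e-34 / (351.6e-9)
= 6.626e-34 / 3.5160e-07
= 1.8845e-27 kg*m/s

1.8845e-27


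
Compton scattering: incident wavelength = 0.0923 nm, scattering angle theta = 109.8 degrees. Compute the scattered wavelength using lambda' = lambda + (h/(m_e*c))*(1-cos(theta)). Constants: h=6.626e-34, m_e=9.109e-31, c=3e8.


Compton wavelength: h/(m_e*c) = 2.4247e-12 m
d_lambda = 2.4247e-12 * (1 - cos(109.8 deg))
= 2.4247e-12 * 1.338738
= 3.2460e-12 m = 0.003246 nm
lambda' = 0.0923 + 0.003246
= 0.095546 nm

0.095546


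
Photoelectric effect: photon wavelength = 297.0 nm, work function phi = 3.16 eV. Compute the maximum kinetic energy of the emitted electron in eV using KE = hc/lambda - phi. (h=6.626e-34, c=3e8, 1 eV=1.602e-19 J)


E_photon = hc / lambda
= (6.626e-34)(3e8) / (297.0e-9)
= 6.6929e-19 J
= 4.1779 eV
KE = E_photon - phi
= 4.1779 - 3.16
= 1.0179 eV

1.0179


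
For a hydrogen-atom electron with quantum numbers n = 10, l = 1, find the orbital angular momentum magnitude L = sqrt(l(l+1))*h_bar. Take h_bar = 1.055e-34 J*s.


L = sqrt(l*(l+1)) * h_bar
= sqrt(1 * 2) * 1.055e-34
= sqrt(2) * 1.055e-34
= 1.4142 * 1.055e-34
= 1.4920e-34 J*s

1.4920e-34


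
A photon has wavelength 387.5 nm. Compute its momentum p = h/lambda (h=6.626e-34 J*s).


p = h / lambda
= 6.626e-34 / (387.5e-9)
= 6.626e-34 / 3.8750e-07
= 1.7099e-27 kg*m/s

1.7099e-27


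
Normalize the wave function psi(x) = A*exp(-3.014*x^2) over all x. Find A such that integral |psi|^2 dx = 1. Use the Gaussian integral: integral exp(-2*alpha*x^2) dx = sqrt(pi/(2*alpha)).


integral |psi|^2 dx = A^2 * sqrt(pi/(2*alpha)) = 1
A^2 = sqrt(2*alpha/pi)
= sqrt(2 * 3.014 / pi)
= 1.385197
A = sqrt(1.385197)
= 1.1769

1.1769


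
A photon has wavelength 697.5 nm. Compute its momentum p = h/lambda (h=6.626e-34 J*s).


p = h / lambda
= 6.626e-34 / (697.5e-9)
= 6.626e-34 / 6.9750e-07
= 9.4996e-28 kg*m/s

9.4996e-28


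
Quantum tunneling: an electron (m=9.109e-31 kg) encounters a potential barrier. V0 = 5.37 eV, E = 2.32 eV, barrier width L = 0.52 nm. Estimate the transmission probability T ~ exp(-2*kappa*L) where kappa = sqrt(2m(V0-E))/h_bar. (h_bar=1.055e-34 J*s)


V0 - E = 3.05 eV = 4.8861e-19 J
kappa = sqrt(2 * m * (V0-E)) / h_bar
= sqrt(2 * 9.109e-31 * 4.8861e-19) / 1.055e-34
= 8.9429e+09 /m
2*kappa*L = 2 * 8.9429e+09 * 0.52e-9
= 9.3006
T = exp(-9.3006) = 9.136658e-05

9.136658e-05


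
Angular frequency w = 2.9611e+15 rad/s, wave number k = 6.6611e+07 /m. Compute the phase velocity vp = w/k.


vp = w / k
= 2.9611e+15 / 6.6611e+07
= 4.4454e+07 m/s

4.4454e+07


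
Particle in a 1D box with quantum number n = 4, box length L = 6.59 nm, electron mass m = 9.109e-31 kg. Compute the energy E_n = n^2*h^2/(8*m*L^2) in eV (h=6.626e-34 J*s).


E = n^2 * h^2 / (8 * m * L^2)
= 4^2 * (6.626e-34)^2 / (8 * 9.109e-31 * (6.59e-9)^2)
= 16 * 4.3904e-67 / (8 * 9.109e-31 * 4.3428e-17)
= 2.2197e-20 J
= 0.1386 eV

0.1386


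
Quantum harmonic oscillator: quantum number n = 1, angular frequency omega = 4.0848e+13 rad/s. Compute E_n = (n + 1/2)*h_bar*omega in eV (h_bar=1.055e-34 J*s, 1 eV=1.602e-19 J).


E = (n + 1/2) * h_bar * omega
= (1 + 0.5) * 1.055e-34 * 4.0848e+13
= 1.5 * 4.3095e-21
= 6.4642e-21 J
= 0.0404 eV

0.0404


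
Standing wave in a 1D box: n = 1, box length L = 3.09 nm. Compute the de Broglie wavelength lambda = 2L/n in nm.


lambda = 2L / n
= 2 * 3.09 / 1
= 6.18 / 1
= 6.18 nm

6.18


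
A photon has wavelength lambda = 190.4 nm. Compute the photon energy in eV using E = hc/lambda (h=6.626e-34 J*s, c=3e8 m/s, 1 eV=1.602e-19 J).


E = hc / lambda
= (6.626e-34)(3e8) / (190.4e-9)
= 1.9878e-25 / 1.9040e-07
= 1.0440e-18 J
Converting to eV: 1.0440e-18 / 1.602e-19
= 6.5169 eV

6.5169


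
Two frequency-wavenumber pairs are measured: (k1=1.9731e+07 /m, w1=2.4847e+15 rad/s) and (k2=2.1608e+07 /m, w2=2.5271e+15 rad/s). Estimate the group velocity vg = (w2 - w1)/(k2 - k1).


vg = (w2 - w1) / (k2 - k1)
= (2.5271e+15 - 2.4847e+15) / (2.1608e+07 - 1.9731e+07)
= 4.2400e+13 / 1.8770e+06
= 2.2589e+07 m/s

2.2589e+07


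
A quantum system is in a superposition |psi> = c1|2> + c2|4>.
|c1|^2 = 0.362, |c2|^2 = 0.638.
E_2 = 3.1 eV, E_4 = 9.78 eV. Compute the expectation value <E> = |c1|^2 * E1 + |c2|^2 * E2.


<E> = |c1|^2 * E1 + |c2|^2 * E2
= 0.362 * 3.1 + 0.638 * 9.78
= 1.1222 + 6.2396
= 7.3618 eV

7.3618


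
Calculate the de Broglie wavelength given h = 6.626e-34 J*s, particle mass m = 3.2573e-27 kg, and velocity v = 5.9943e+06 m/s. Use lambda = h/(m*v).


lambda = h / (m * v)
= 6.626e-34 / (3.2573e-27 * 5.9943e+06)
= 6.626e-34 / 1.9525e-20
= 3.3936e-14 m

3.3936e-14


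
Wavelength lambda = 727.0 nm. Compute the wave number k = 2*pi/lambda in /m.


k = 2 * pi / lambda
= 6.2832 / (727.0e-9)
= 6.2832 / 7.2700e-07
= 8.6426e+06 /m

8.6426e+06


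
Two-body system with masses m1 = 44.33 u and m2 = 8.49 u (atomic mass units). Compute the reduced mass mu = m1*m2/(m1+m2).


mu = m1 * m2 / (m1 + m2)
= 44.33 * 8.49 / (44.33 + 8.49)
= 376.3617 / 52.82
= 7.1254 u

7.1254


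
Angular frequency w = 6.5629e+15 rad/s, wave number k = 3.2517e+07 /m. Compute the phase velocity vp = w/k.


vp = w / k
= 6.5629e+15 / 3.2517e+07
= 2.0183e+08 m/s

2.0183e+08


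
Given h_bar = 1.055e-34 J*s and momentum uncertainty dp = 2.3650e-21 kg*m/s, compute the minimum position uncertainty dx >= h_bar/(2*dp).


dx = h_bar / (2 * dp)
= 1.055e-34 / (2 * 2.3650e-21)
= 1.055e-34 / 4.7300e-21
= 2.2304e-14 m

2.2304e-14


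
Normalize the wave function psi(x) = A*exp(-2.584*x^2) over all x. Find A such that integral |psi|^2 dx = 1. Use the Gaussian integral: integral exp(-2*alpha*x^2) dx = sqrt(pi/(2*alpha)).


integral |psi|^2 dx = A^2 * sqrt(pi/(2*alpha)) = 1
A^2 = sqrt(2*alpha/pi)
= sqrt(2 * 2.584 / pi)
= 1.282585
A = sqrt(1.282585)
= 1.1325

1.1325


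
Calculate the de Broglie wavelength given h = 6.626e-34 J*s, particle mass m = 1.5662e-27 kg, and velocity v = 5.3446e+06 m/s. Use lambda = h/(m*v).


lambda = h / (m * v)
= 6.626e-34 / (1.5662e-27 * 5.3446e+06)
= 6.626e-34 / 8.3707e-21
= 7.9157e-14 m

7.9157e-14


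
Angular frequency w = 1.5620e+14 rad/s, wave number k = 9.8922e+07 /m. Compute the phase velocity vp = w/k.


vp = w / k
= 1.5620e+14 / 9.8922e+07
= 1.5790e+06 m/s

1.5790e+06


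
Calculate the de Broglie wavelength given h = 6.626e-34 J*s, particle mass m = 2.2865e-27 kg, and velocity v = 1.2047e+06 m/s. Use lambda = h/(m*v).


lambda = h / (m * v)
= 6.626e-34 / (2.2865e-27 * 1.2047e+06)
= 6.626e-34 / 2.7545e-21
= 2.4055e-13 m

2.4055e-13


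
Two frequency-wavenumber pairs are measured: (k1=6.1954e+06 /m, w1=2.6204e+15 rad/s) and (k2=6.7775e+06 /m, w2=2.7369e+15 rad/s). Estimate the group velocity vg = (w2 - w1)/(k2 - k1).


vg = (w2 - w1) / (k2 - k1)
= (2.7369e+15 - 2.6204e+15) / (6.7775e+06 - 6.1954e+06)
= 1.1650e+14 / 5.8210e+05
= 2.0014e+08 m/s

2.0014e+08


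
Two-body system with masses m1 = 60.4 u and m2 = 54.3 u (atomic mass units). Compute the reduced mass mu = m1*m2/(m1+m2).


mu = m1 * m2 / (m1 + m2)
= 60.4 * 54.3 / (60.4 + 54.3)
= 3279.72 / 114.7
= 28.5939 u

28.5939


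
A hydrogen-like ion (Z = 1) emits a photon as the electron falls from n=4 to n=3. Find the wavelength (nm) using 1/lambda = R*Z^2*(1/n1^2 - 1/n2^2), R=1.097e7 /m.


1/lambda = R * Z^2 * (1/n1^2 - 1/n2^2)
= 1.097e7 * 1^2 * (1/3^2 - 1/4^2)
= 1.097e7 * 1 * (0.111111 - 0.0625)
= 5.3326e+05 /m
lambda = 1 / 5.3326e+05
= 1875.2442 nm

1875.2442


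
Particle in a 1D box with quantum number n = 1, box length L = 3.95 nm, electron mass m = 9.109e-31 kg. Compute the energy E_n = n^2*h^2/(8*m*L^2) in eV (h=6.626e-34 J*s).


E = n^2 * h^2 / (8 * m * L^2)
= 1^2 * (6.626e-34)^2 / (8 * 9.109e-31 * (3.95e-9)^2)
= 1 * 4.3904e-67 / (8 * 9.109e-31 * 1.5603e-17)
= 3.8614e-21 J
= 0.0241 eV

0.0241


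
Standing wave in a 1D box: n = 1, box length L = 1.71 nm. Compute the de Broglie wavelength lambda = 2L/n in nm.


lambda = 2L / n
= 2 * 1.71 / 1
= 3.42 / 1
= 3.42 nm

3.42


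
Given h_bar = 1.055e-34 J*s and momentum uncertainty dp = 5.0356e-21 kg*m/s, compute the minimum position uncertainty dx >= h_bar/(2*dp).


dx = h_bar / (2 * dp)
= 1.055e-34 / (2 * 5.0356e-21)
= 1.055e-34 / 1.0071e-20
= 1.0475e-14 m

1.0475e-14


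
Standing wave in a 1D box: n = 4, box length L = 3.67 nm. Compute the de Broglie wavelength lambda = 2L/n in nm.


lambda = 2L / n
= 2 * 3.67 / 4
= 7.34 / 4
= 1.835 nm

1.835


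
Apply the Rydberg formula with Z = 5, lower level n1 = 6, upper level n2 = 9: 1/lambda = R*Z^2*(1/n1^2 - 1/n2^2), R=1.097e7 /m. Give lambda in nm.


1/lambda = R * Z^2 * (1/n1^2 - 1/n2^2)
= 1.097e7 * 5^2 * (1/6^2 - 1/9^2)
= 1.097e7 * 25 * (0.027778 - 0.012346)
= 4.2323e+06 /m
lambda = 1 / 4.2323e+06
= 236.2808 nm

236.2808


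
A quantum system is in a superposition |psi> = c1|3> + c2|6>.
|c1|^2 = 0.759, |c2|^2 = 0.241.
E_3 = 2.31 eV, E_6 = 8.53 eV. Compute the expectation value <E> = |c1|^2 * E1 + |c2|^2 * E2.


<E> = |c1|^2 * E1 + |c2|^2 * E2
= 0.759 * 2.31 + 0.241 * 8.53
= 1.7533 + 2.0557
= 3.809 eV

3.809


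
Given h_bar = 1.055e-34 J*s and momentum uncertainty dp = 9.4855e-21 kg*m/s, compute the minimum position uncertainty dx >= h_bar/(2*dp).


dx = h_bar / (2 * dp)
= 1.055e-34 / (2 * 9.4855e-21)
= 1.055e-34 / 1.8971e-20
= 5.5611e-15 m

5.5611e-15


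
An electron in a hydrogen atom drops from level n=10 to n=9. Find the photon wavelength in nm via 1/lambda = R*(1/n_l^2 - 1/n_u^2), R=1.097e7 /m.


1/lambda = R * (1/n_l^2 - 1/n_u^2)
= 1.097e7 * (1/9^2 - 1/10^2)
= 1.097e7 * (0.012346 - 0.01)
= 1.097e7 * 0.002346
= 2.5732e+04 /m
lambda = 1 / 2.5732e+04 = 38861.968 nm

38861.968


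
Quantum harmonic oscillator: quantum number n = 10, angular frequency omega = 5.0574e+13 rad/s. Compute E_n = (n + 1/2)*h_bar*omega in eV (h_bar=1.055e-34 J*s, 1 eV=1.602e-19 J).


E = (n + 1/2) * h_bar * omega
= (10 + 0.5) * 1.055e-34 * 5.0574e+13
= 10.5 * 5.3356e-21
= 5.6023e-20 J
= 0.3497 eV

0.3497


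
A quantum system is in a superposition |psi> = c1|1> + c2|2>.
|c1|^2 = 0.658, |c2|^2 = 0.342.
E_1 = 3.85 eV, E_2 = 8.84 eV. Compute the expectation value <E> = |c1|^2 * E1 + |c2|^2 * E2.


<E> = |c1|^2 * E1 + |c2|^2 * E2
= 0.658 * 3.85 + 0.342 * 8.84
= 2.5333 + 3.0233
= 5.5566 eV

5.5566


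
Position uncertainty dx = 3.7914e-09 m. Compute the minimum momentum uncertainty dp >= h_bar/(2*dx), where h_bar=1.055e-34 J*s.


dp = h_bar / (2 * dx)
= 1.055e-34 / (2 * 3.7914e-09)
= 1.055e-34 / 7.5828e-09
= 1.3913e-26 kg*m/s

1.3913e-26


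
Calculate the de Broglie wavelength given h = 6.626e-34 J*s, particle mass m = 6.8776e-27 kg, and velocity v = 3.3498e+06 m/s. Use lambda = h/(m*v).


lambda = h / (m * v)
= 6.626e-34 / (6.8776e-27 * 3.3498e+06)
= 6.626e-34 / 2.3039e-20
= 2.8760e-14 m

2.8760e-14


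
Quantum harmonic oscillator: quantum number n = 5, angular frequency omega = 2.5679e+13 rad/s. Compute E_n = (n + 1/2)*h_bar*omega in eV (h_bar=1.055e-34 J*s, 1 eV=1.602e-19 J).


E = (n + 1/2) * h_bar * omega
= (5 + 0.5) * 1.055e-34 * 2.5679e+13
= 5.5 * 2.7091e-21
= 1.4900e-20 J
= 0.093 eV

0.093


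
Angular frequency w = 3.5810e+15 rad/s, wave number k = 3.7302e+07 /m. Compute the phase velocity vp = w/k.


vp = w / k
= 3.5810e+15 / 3.7302e+07
= 9.6000e+07 m/s

9.6000e+07


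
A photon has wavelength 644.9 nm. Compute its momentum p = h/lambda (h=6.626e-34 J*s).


p = h / lambda
= 6.626e-34 / (644.9e-9)
= 6.626e-34 / 6.4490e-07
= 1.0274e-27 kg*m/s

1.0274e-27


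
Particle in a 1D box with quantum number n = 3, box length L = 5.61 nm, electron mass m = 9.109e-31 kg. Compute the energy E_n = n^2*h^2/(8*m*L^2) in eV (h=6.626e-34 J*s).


E = n^2 * h^2 / (8 * m * L^2)
= 3^2 * (6.626e-34)^2 / (8 * 9.109e-31 * (5.61e-9)^2)
= 9 * 4.3904e-67 / (8 * 9.109e-31 * 3.1472e-17)
= 1.7229e-20 J
= 0.1075 eV

0.1075


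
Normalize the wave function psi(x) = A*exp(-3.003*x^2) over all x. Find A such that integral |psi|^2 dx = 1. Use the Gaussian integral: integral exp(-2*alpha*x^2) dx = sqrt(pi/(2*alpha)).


integral |psi|^2 dx = A^2 * sqrt(pi/(2*alpha)) = 1
A^2 = sqrt(2*alpha/pi)
= sqrt(2 * 3.003 / pi)
= 1.382667
A = sqrt(1.382667)
= 1.1759

1.1759


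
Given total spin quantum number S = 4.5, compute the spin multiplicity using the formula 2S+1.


Spin multiplicity = 2S + 1
= 2 * 4.5 + 1
= 9.0 + 1
= 10

10


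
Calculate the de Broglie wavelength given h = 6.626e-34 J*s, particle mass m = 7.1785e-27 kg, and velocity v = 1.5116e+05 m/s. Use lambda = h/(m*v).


lambda = h / (m * v)
= 6.626e-34 / (7.1785e-27 * 1.5116e+05)
= 6.626e-34 / 1.0851e-21
= 6.1063e-13 m

6.1063e-13


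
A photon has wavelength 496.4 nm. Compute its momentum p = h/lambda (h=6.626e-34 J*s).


p = h / lambda
= 6.626e-34 / (496.4e-9)
= 6.626e-34 / 4.9640e-07
= 1.3348e-27 kg*m/s

1.3348e-27


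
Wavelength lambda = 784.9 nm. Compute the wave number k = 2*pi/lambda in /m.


k = 2 * pi / lambda
= 6.2832 / (784.9e-9)
= 6.2832 / 7.8490e-07
= 8.0051e+06 /m

8.0051e+06


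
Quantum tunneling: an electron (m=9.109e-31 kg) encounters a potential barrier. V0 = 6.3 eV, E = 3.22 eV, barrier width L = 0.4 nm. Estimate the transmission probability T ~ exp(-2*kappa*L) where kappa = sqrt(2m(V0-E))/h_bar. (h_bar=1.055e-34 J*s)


V0 - E = 3.08 eV = 4.9342e-19 J
kappa = sqrt(2 * m * (V0-E)) / h_bar
= sqrt(2 * 9.109e-31 * 4.9342e-19) / 1.055e-34
= 8.9868e+09 /m
2*kappa*L = 2 * 8.9868e+09 * 0.4e-9
= 7.1894
T = exp(-7.1894) = 7.545187e-04

7.545187e-04


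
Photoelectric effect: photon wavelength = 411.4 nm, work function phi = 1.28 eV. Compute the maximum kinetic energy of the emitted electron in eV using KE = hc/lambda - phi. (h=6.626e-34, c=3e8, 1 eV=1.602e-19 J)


E_photon = hc / lambda
= (6.626e-34)(3e8) / (411.4e-9)
= 4.8318e-19 J
= 3.0161 eV
KE = E_photon - phi
= 3.0161 - 1.28
= 1.7361 eV

1.7361


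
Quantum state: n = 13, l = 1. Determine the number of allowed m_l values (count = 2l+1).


m_l ranges from -l to +l in integer steps
So m_l goes from -1 to +1
Count = 2l + 1 = 2*1 + 1
= 3

3


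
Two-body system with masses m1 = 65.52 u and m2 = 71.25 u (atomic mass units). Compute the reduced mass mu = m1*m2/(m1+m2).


mu = m1 * m2 / (m1 + m2)
= 65.52 * 71.25 / (65.52 + 71.25)
= 4668.3 / 136.77
= 34.1325 u

34.1325


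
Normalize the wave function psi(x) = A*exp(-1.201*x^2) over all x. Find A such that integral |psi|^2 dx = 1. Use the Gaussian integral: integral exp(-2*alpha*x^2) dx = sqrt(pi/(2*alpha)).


integral |psi|^2 dx = A^2 * sqrt(pi/(2*alpha)) = 1
A^2 = sqrt(2*alpha/pi)
= sqrt(2 * 1.201 / pi)
= 0.874403
A = sqrt(0.874403)
= 0.9351

0.9351


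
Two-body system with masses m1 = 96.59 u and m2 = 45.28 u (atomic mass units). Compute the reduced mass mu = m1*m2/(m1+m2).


mu = m1 * m2 / (m1 + m2)
= 96.59 * 45.28 / (96.59 + 45.28)
= 4373.5952 / 141.87
= 30.8282 u

30.8282


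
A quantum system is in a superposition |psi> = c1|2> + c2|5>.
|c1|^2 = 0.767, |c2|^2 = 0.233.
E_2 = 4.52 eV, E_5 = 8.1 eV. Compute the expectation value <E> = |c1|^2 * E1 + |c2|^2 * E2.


<E> = |c1|^2 * E1 + |c2|^2 * E2
= 0.767 * 4.52 + 0.233 * 8.1
= 3.4668 + 1.8873
= 5.3541 eV

5.3541


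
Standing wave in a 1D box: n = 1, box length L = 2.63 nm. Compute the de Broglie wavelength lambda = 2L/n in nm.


lambda = 2L / n
= 2 * 2.63 / 1
= 5.26 / 1
= 5.26 nm

5.26


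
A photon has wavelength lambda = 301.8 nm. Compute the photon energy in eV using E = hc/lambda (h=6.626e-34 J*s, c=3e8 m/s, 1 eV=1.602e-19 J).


E = hc / lambda
= (6.626e-34)(3e8) / (301.8e-9)
= 1.9878e-25 / 3.0180e-07
= 6.5865e-19 J
Converting to eV: 6.5865e-19 / 1.602e-19
= 4.1114 eV

4.1114


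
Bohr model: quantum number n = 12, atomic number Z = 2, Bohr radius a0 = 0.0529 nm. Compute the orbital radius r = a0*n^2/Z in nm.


r = a0 * n^2 / Z
= 0.0529 * 12^2 / 2
= 0.0529 * 144 / 2
= 3.8088 nm

3.8088


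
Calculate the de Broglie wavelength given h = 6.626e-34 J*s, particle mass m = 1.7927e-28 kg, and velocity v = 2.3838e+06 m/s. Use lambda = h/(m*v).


lambda = h / (m * v)
= 6.626e-34 / (1.7927e-28 * 2.3838e+06)
= 6.626e-34 / 4.2734e-22
= 1.5505e-12 m

1.5505e-12


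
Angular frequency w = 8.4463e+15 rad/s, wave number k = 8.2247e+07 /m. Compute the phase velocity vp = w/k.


vp = w / k
= 8.4463e+15 / 8.2247e+07
= 1.0269e+08 m/s

1.0269e+08


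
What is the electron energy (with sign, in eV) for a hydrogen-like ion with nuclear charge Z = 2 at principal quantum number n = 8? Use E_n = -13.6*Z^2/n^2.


E_n = -13.6 * Z^2 / n^2
= -13.6 * 2^2 / 8^2
= -13.6 * 4 / 64
= -0.85 eV

-0.85


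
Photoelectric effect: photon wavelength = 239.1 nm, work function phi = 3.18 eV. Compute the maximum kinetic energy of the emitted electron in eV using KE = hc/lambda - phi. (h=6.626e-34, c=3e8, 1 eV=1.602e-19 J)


E_photon = hc / lambda
= (6.626e-34)(3e8) / (239.1e-9)
= 8.3137e-19 J
= 5.1896 eV
KE = E_photon - phi
= 5.1896 - 3.18
= 2.0096 eV

2.0096


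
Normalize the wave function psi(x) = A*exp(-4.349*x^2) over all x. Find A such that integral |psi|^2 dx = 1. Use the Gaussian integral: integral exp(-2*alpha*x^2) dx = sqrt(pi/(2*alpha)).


integral |psi|^2 dx = A^2 * sqrt(pi/(2*alpha)) = 1
A^2 = sqrt(2*alpha/pi)
= sqrt(2 * 4.349 / pi)
= 1.663929
A = sqrt(1.663929)
= 1.2899

1.2899


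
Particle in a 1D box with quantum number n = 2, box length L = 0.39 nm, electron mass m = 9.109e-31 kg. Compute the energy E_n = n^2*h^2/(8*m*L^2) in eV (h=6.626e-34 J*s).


E = n^2 * h^2 / (8 * m * L^2)
= 2^2 * (6.626e-34)^2 / (8 * 9.109e-31 * (0.39e-9)^2)
= 4 * 4.3904e-67 / (8 * 9.109e-31 * 1.5210e-19)
= 1.5844e-18 J
= 9.8903 eV

9.8903


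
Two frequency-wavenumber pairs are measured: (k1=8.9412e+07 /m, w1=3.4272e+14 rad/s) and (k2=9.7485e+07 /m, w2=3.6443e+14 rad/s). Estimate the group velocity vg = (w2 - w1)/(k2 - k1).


vg = (w2 - w1) / (k2 - k1)
= (3.6443e+14 - 3.4272e+14) / (9.7485e+07 - 8.9412e+07)
= 2.1710e+13 / 8.0730e+06
= 2.6892e+06 m/s

2.6892e+06


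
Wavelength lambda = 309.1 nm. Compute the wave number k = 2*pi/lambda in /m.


k = 2 * pi / lambda
= 6.2832 / (309.1e-9)
= 6.2832 / 3.0910e-07
= 2.0327e+07 /m

2.0327e+07


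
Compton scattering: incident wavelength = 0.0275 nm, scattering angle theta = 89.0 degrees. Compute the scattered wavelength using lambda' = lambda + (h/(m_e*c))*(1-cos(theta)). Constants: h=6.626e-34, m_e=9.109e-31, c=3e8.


Compton wavelength: h/(m_e*c) = 2.4247e-12 m
d_lambda = 2.4247e-12 * (1 - cos(89.0 deg))
= 2.4247e-12 * 0.982548
= 2.3824e-12 m = 0.002382 nm
lambda' = 0.0275 + 0.002382
= 0.029882 nm

0.029882


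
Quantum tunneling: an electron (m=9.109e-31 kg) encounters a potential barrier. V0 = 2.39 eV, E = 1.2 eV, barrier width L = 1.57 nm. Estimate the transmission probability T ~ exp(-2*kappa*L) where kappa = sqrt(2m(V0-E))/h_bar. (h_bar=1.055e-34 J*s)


V0 - E = 1.19 eV = 1.9064e-19 J
kappa = sqrt(2 * m * (V0-E)) / h_bar
= sqrt(2 * 9.109e-31 * 1.9064e-19) / 1.055e-34
= 5.5860e+09 /m
2*kappa*L = 2 * 5.5860e+09 * 1.57e-9
= 17.5401
T = exp(-17.5401) = 2.412280e-08

2.412280e-08


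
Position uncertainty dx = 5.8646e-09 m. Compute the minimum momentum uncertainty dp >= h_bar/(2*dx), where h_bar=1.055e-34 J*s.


dp = h_bar / (2 * dx)
= 1.055e-34 / (2 * 5.8646e-09)
= 1.055e-34 / 1.1729e-08
= 8.9946e-27 kg*m/s

8.9946e-27


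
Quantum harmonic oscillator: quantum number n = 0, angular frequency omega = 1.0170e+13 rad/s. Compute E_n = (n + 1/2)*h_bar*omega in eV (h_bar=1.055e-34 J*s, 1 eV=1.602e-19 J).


E = (n + 1/2) * h_bar * omega
= (0 + 0.5) * 1.055e-34 * 1.0170e+13
= 0.5 * 1.0729e-21
= 5.3647e-22 J
= 0.0033 eV

0.0033


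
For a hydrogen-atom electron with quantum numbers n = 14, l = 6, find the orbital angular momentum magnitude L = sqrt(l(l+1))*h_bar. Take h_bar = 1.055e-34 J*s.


L = sqrt(l*(l+1)) * h_bar
= sqrt(6 * 7) * 1.055e-34
= sqrt(42) * 1.055e-34
= 6.4807 * 1.055e-34
= 6.8372e-34 J*s

6.8372e-34


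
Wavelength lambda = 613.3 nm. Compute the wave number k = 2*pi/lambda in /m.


k = 2 * pi / lambda
= 6.2832 / (613.3e-9)
= 6.2832 / 6.1330e-07
= 1.0245e+07 /m

1.0245e+07


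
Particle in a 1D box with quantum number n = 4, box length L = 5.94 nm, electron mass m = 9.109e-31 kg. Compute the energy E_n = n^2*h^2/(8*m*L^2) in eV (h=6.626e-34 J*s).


E = n^2 * h^2 / (8 * m * L^2)
= 4^2 * (6.626e-34)^2 / (8 * 9.109e-31 * (5.94e-9)^2)
= 16 * 4.3904e-67 / (8 * 9.109e-31 * 3.5284e-17)
= 2.7321e-20 J
= 0.1705 eV

0.1705


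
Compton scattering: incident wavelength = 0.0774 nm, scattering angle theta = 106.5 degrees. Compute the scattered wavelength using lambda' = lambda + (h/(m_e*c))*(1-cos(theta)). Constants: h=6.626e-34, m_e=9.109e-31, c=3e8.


Compton wavelength: h/(m_e*c) = 2.4247e-12 m
d_lambda = 2.4247e-12 * (1 - cos(106.5 deg))
= 2.4247e-12 * 1.284015
= 3.1134e-12 m = 0.003113 nm
lambda' = 0.0774 + 0.003113
= 0.080513 nm

0.080513


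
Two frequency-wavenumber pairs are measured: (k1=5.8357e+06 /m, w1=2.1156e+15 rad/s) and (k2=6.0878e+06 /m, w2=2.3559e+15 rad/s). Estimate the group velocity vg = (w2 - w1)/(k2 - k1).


vg = (w2 - w1) / (k2 - k1)
= (2.3559e+15 - 2.1156e+15) / (6.0878e+06 - 5.8357e+06)
= 2.4030e+14 / 2.5210e+05
= 9.5319e+08 m/s

9.5319e+08


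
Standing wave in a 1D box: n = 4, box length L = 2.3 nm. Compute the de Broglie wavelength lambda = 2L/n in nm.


lambda = 2L / n
= 2 * 2.3 / 4
= 4.6 / 4
= 1.15 nm

1.15


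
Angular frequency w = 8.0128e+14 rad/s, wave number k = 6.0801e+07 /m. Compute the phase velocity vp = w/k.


vp = w / k
= 8.0128e+14 / 6.0801e+07
= 1.3179e+07 m/s

1.3179e+07


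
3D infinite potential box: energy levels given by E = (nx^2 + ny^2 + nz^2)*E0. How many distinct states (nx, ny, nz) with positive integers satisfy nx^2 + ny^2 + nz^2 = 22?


Enumerate all (nx, ny, nz) with nx^2 + ny^2 + nz^2 = 22:
(2,3,3)
(3,2,3)
(3,3,2)
Total degeneracy = 3

3


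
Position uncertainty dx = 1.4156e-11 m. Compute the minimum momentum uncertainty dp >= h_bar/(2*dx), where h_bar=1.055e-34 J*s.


dp = h_bar / (2 * dx)
= 1.055e-34 / (2 * 1.4156e-11)
= 1.055e-34 / 2.8312e-11
= 3.7263e-24 kg*m/s

3.7263e-24


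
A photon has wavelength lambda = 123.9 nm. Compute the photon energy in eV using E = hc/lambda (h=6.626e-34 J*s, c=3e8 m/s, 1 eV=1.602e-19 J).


E = hc / lambda
= (6.626e-34)(3e8) / (123.9e-9)
= 1.9878e-25 / 1.2390e-07
= 1.6044e-18 J
Converting to eV: 1.6044e-18 / 1.602e-19
= 10.0147 eV

10.0147


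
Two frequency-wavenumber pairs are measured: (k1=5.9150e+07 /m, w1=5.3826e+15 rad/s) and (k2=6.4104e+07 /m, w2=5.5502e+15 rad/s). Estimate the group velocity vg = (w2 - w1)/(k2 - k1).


vg = (w2 - w1) / (k2 - k1)
= (5.5502e+15 - 5.3826e+15) / (6.4104e+07 - 5.9150e+07)
= 1.6760e+14 / 4.9540e+06
= 3.3831e+07 m/s

3.3831e+07


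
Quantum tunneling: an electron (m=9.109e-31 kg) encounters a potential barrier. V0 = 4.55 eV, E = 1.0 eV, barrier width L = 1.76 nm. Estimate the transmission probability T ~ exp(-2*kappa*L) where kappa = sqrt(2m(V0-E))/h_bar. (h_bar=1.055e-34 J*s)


V0 - E = 3.55 eV = 5.6871e-19 J
kappa = sqrt(2 * m * (V0-E)) / h_bar
= sqrt(2 * 9.109e-31 * 5.6871e-19) / 1.055e-34
= 9.6481e+09 /m
2*kappa*L = 2 * 9.6481e+09 * 1.76e-9
= 33.9614
T = exp(-33.9614) = 1.781303e-15

1.781303e-15


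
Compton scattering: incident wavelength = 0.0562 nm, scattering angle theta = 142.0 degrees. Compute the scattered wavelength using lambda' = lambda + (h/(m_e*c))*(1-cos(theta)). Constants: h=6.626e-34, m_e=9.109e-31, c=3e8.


Compton wavelength: h/(m_e*c) = 2.4247e-12 m
d_lambda = 2.4247e-12 * (1 - cos(142.0 deg))
= 2.4247e-12 * 1.788011
= 4.3354e-12 m = 0.004335 nm
lambda' = 0.0562 + 0.004335
= 0.060535 nm

0.060535
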